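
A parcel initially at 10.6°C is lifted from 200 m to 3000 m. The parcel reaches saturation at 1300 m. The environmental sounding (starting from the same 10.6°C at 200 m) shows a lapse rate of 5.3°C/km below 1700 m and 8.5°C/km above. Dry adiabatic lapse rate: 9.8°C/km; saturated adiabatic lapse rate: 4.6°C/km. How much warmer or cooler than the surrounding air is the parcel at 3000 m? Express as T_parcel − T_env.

Parcel:
  From 200 m to 1300 m (dry): cools by 9.8 × 1.1 = 10.78°C, giving -0.18°C.
  From 1300 m to 3000 m (saturated): cools by 4.6 × 1.7 = 7.82°C, giving -8°C.
Environment:
  From 200 m to 1700 m (environment, lower layer): cools by 5.3 × 1.5 = 7.95°C, giving 2.65°C.
  From 1700 m to 3000 m (environment, upper layer): cools by 8.5 × 1.3 = 11.05°C, giving -8.4°C.
T_parcel − T_env = -8 − (-8.4) = +0.4°C

+0.4°C (parcel warmer than environment)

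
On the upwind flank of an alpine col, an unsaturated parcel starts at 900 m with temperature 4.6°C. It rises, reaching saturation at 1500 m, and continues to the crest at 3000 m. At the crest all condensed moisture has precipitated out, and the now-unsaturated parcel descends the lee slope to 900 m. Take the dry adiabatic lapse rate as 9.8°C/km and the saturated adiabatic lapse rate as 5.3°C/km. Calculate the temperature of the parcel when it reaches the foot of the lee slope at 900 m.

11.35°C

Dry to 1500 m: -9.8 × 0.6 km = -5.88°C, so T = -1.28°C.
Saturated to 3000 m: -5.3 × 1.5 km = -7.95°C, so T = -9.23°C.
Dry descent to 900 m: +9.8 × 2.1 km = +20.58°C, so T = 11.35°C.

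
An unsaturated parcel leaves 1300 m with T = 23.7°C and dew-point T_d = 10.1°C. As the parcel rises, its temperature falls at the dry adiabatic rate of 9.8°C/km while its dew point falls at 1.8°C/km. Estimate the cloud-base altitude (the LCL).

3000 m

T and T_d converge at 9.8 − 1.8 = 8°C per km
Height above start = (23.7 − 10.1) / 8 = 1.7 km
LCL altitude = 1300 m + 1700 m = 3000 m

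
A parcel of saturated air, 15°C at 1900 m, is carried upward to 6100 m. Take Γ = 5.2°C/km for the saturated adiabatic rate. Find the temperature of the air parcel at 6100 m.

1900 → 6100 m (saturated adiabatic, 5.2°C/km): ΔT = -5.2 × 4.2 = -21.84°C → T = -6.84°C

-6.84°C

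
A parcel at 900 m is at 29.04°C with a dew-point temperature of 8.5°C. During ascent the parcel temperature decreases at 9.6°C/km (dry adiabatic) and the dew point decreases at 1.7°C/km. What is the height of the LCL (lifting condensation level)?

T and T_d converge at 9.6 − 1.7 = 7.9°C per km
Height above start = (29.04 − 8.5) / 7.9 = 2.6 km
LCL altitude = 900 m + 2600 m = 3500 m

3500 m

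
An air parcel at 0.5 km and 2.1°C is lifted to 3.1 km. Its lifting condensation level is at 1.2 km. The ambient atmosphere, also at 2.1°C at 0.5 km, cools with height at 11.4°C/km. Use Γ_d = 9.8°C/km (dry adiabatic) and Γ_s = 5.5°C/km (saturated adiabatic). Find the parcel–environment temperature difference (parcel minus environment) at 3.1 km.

+12.33°C (parcel warmer than environment)

Parcel:
  From 500 m to 1200 m (dry): cools by 9.8 × 0.7 = 6.86°C, giving -4.76°C.
  From 1200 m to 3100 m (saturated): cools by 5.5 × 1.9 = 10.45°C, giving -15.21°C.
Environment:
  From 500 m to 3100 m (environment): cools by 11.4 × 2.6 = 29.64°C, giving -27.54°C.
T_parcel − T_env = -15.21 − (-27.54) = +12.33°C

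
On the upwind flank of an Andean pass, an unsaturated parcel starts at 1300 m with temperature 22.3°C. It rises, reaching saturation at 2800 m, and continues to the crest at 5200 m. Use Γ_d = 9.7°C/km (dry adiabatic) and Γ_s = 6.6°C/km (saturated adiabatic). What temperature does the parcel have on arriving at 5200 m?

-8.09°C

1300–2800 m, dry: Δz = 1.5 km ⇒ ΔT = -14.55°C; T = 7.75°C
2800–5200 m, saturated: Δz = 2.4 km ⇒ ΔT = -15.84°C; T = -8.09°C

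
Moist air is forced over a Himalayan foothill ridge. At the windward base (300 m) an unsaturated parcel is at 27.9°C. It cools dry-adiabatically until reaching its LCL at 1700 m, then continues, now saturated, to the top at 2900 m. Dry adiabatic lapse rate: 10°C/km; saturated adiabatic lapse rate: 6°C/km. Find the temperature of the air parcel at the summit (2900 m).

Dry to 1700 m: -10 × 1.4 km = -14°C, so T = 13.9°C.
Saturated to 2900 m: -6 × 1.2 km = -7.2°C, so T = 6.7°C.

6.7°C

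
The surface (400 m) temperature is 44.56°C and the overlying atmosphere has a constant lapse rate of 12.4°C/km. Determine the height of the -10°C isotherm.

4800 m

Height above start = (44.56 − (-10)) / 12.4 = 4.4 km
Altitude = 400 m + 4400 m = 4800 m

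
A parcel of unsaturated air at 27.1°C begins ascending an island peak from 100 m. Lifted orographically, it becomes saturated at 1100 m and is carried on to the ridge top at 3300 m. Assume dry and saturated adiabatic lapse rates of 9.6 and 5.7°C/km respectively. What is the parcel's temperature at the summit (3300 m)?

Dry to 1100 m: -9.6 × 1 km = -9.6°C, so T = 17.5°C.
Saturated to 3300 m: -5.7 × 2.2 km = -12.54°C, so T = 4.96°C.

4.96°C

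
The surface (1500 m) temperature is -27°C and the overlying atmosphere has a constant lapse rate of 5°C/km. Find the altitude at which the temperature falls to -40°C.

Height above start = (-27 − (-40)) / 5 = 2.6 km
Altitude = 1500 m + 2600 m = 4100 m

4100 m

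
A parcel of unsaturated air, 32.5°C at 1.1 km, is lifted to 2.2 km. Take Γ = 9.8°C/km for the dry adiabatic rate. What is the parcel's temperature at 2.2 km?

1100 → 2200 m (dry adiabatic, 9.8°C/km): ΔT = -9.8 × 1.1 = -10.78°C → T = 21.72°C

21.72°C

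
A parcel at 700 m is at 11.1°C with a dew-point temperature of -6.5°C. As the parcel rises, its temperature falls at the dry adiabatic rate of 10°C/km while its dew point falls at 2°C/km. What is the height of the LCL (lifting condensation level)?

2900 m

T and T_d converge at 10 − 2 = 8°C per km
Height above start = (11.1 − (-6.5)) / 8 = 2.2 km
LCL altitude = 700 m + 2200 m = 2900 m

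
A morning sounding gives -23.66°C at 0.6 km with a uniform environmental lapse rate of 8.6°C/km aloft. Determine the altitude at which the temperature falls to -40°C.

2.5 km

Height above start = (-23.66 − (-40)) / 8.6 = 1.9 km
Altitude = 600 m + 1900 m = 2500 m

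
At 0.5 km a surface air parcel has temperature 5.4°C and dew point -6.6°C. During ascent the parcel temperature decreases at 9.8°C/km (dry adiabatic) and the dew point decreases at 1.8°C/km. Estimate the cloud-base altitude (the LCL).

T and T_d converge at 9.8 − 1.8 = 8°C per km
Height above start = (5.4 − (-6.6)) / 8 = 1.5 km
LCL altitude = 500 m + 1500 m = 2000 m

2 km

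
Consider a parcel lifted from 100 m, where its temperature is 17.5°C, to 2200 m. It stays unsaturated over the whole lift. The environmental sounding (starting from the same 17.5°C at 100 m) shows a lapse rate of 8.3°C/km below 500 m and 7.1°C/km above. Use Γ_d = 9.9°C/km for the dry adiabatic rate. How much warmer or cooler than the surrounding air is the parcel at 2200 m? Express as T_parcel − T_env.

-5.4°C (parcel cooler than environment)

Parcel:
  From 100 m to 2200 m (dry): cools by 9.9 × 2.1 = 20.79°C, giving -3.29°C.
Environment:
  From 100 m to 500 m (environment, lower layer): cools by 8.3 × 0.4 = 3.32°C, giving 14.18°C.
  From 500 m to 2200 m (environment, upper layer): cools by 7.1 × 1.7 = 12.07°C, giving 2.11°C.
T_parcel − T_env = -3.29 − 2.11 = -5.4°C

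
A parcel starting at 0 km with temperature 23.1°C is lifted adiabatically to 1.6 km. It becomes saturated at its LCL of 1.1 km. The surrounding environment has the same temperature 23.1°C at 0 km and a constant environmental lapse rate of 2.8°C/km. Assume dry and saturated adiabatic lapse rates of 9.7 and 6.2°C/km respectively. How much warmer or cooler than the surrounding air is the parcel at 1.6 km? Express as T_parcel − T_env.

-9.29°C (parcel cooler than environment)

Parcel:
  Dry to 1100 m: -9.7 × 1.1 km = -10.67°C, so T = 12.43°C.
  Saturated to 1600 m: -6.2 × 0.5 km = -3.1°C, so T = 9.33°C.
Environment:
  Environment to 1600 m: -2.8 × 1.6 km = -4.48°C, so T = 18.62°C.
T_parcel − T_env = 9.33 − 18.62 = -9.29°C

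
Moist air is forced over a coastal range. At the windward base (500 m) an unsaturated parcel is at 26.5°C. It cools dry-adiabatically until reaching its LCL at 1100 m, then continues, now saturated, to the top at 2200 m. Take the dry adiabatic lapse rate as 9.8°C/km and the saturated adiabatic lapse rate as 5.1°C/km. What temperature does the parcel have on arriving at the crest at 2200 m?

Dry to 1100 m: -9.8 × 0.6 km = -5.88°C, so T = 20.62°C.
Saturated to 2200 m: -5.1 × 1.1 km = -5.61°C, so T = 15.01°C.

15.01°C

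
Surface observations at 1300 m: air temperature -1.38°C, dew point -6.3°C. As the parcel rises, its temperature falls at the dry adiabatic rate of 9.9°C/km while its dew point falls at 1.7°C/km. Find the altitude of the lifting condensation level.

T and T_d converge at 9.9 − 1.7 = 8.2°C per km
Height above start = (-1.38 − (-6.3)) / 8.2 = 0.6 km
LCL altitude = 1300 m + 600 m = 1900 m

1900 m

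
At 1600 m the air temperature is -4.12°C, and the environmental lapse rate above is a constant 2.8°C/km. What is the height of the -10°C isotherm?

Height above start = (-4.12 − (-10)) / 2.8 = 2.1 km
Altitude = 1600 m + 2100 m = 3700 m

3700 m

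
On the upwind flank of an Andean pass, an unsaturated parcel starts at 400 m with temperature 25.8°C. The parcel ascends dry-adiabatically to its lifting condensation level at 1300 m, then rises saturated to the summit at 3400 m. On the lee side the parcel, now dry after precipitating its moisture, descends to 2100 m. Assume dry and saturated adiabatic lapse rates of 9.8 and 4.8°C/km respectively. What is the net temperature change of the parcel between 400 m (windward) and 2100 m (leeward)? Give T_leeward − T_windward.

400–1300 m, dry: Δz = 0.9 km ⇒ ΔT = -8.82°C; T = 16.98°C
1300–3400 m, saturated: Δz = 2.1 km ⇒ ΔT = -10.08°C; T = 6.9°C
3400–2100 m, dry descent: Δz = 1.3 km ⇒ ΔT = +12.74°C; T = 19.64°C
Net change vs windward start: 19.64 − 25.8 = -6.16°C

-6.16°C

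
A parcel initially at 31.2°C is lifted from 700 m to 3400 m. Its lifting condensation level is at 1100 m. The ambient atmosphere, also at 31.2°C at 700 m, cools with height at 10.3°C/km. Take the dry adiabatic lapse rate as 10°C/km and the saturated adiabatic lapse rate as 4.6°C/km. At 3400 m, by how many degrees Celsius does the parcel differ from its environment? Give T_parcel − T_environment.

+13.23°C (parcel warmer than environment)

Parcel:
  700 → 1100 m (dry, 10°C/km): ΔT = -10 × 0.4 = -4°C → T = 27.2°C
  1100 → 3400 m (saturated, 4.6°C/km): ΔT = -4.6 × 2.3 = -10.58°C → T = 16.62°C
Environment:
  700 → 3400 m (environment, 10.3°C/km): ΔT = -10.3 × 2.7 = -27.81°C → T = 3.39°C
T_parcel − T_env = 16.62 − 3.39 = +13.23°C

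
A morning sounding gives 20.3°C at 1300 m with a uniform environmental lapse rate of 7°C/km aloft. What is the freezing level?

Height above start = (20.3 − 0) / 7 = 2.9 km
Altitude = 1300 m + 2900 m = 4200 m

4200 m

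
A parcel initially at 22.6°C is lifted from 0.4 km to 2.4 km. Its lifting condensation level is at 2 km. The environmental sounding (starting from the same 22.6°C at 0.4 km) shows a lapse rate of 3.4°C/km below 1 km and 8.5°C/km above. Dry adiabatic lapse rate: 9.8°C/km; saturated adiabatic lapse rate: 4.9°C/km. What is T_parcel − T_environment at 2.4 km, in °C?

Parcel:
  400 → 2000 m (dry, 9.8°C/km): ΔT = -9.8 × 1.6 = -15.68°C → T = 6.92°C
  2000 → 2400 m (saturated, 4.9°C/km): ΔT = -4.9 × 0.4 = -1.96°C → T = 4.96°C
Environment:
  400 → 1000 m (environment, lower layer, 3.4°C/km): ΔT = -3.4 × 0.6 = -2.04°C → T = 20.56°C
  1000 → 2400 m (environment, upper layer, 8.5°C/km): ΔT = -8.5 × 1.4 = -11.9°C → T = 8.66°C
T_parcel − T_env = 4.96 − 8.66 = -3.7°C

-3.7°C (parcel cooler than environment)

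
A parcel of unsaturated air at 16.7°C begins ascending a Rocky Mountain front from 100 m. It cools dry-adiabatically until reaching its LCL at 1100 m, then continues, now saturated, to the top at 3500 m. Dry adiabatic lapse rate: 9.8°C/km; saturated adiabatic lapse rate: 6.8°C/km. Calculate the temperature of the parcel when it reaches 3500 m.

-9.42°C

From 100 m to 1100 m (dry): cools by 9.8 × 1 = 9.8°C, giving 6.9°C.
From 1100 m to 3500 m (saturated): cools by 6.8 × 2.4 = 16.32°C, giving -9.42°C.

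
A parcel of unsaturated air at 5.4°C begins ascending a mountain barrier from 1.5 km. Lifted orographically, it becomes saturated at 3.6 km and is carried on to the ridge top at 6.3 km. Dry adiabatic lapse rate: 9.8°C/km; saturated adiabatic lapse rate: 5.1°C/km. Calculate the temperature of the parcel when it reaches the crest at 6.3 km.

1500–3600 m, dry: Δz = 2.1 km ⇒ ΔT = -20.58°C; T = -15.18°C
3600–6300 m, saturated: Δz = 2.7 km ⇒ ΔT = -13.77°C; T = -28.95°C

-28.95°C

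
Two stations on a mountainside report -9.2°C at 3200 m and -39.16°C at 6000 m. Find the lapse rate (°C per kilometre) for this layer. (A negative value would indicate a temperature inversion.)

10.7°C/km

Γ = −ΔT/Δz = (-9.2 − (-39.16)) / (6000 − 3200) m
  = 29.96°C / 2.8 km = 10.7°C/km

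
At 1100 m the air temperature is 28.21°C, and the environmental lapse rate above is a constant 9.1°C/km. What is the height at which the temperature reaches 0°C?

Height above start = (28.21 − 0) / 9.1 = 3.1 km
Altitude = 1100 m + 3100 m = 4200 m

4200 m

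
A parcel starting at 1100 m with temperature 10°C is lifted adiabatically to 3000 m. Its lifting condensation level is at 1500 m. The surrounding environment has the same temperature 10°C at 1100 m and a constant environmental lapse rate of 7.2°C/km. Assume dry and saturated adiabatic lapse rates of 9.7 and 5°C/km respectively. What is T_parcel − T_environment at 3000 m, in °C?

+2.3°C (parcel warmer than environment)

Parcel:
  1100 → 1500 m (dry, 9.7°C/km): ΔT = -9.7 × 0.4 = -3.88°C → T = 6.12°C
  1500 → 3000 m (saturated, 5°C/km): ΔT = -5 × 1.5 = -7.5°C → T = -1.38°C
Environment:
  1100 → 3000 m (environment, 7.2°C/km): ΔT = -7.2 × 1.9 = -13.68°C → T = -3.68°C
T_parcel − T_env = -1.38 − (-3.68) = +2.3°C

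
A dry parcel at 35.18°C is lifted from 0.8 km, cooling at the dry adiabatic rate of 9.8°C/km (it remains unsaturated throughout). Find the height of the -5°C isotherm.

Height above start = (35.18 − (-5)) / 9.8 = 4.1 km
Altitude = 800 m + 4100 m = 4900 m

4.9 km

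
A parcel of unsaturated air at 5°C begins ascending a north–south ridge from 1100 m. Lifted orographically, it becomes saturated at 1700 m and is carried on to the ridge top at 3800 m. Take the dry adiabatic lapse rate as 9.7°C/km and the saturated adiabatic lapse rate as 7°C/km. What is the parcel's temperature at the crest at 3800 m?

-15.52°C

1100 → 1700 m (dry, 9.7°C/km): ΔT = -9.7 × 0.6 = -5.82°C → T = -0.82°C
1700 → 3800 m (saturated, 7°C/km): ΔT = -7 × 2.1 = -14.7°C → T = -15.52°C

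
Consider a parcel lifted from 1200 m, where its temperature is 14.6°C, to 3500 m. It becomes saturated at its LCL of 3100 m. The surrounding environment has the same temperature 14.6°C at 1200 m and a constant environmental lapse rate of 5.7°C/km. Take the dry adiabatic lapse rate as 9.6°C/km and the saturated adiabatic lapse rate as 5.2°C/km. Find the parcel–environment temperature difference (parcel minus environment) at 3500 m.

-7.21°C (parcel cooler than environment)

Parcel:
  From 1200 m to 3100 m (dry): cools by 9.6 × 1.9 = 18.24°C, giving -3.64°C.
  From 3100 m to 3500 m (saturated): cools by 5.2 × 0.4 = 2.08°C, giving -5.72°C.
Environment:
  From 1200 m to 3500 m (environment): cools by 5.7 × 2.3 = 13.11°C, giving 1.49°C.
T_parcel − T_env = -5.72 − 1.49 = -7.21°C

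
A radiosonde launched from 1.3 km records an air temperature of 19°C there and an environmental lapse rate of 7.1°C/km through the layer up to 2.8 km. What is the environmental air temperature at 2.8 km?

8.35°C

1300 → 2800 m (environmental, 7.1°C/km): ΔT = -7.1 × 1.5 = -10.65°C → T = 8.35°C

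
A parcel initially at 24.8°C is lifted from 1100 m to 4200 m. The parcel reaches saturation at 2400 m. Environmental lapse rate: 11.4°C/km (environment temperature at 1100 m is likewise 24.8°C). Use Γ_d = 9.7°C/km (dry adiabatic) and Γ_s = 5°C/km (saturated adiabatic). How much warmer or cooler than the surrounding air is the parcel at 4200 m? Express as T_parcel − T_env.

+13.73°C (parcel warmer than environment)

Parcel:
  Dry to 2400 m: -9.7 × 1.3 km = -12.61°C, so T = 12.19°C.
  Saturated to 4200 m: -5 × 1.8 km = -9°C, so T = 3.19°C.
Environment:
  Environment to 4200 m: -11.4 × 3.1 km = -35.34°C, so T = -10.54°C.
T_parcel − T_env = 3.19 − (-10.54) = +13.73°C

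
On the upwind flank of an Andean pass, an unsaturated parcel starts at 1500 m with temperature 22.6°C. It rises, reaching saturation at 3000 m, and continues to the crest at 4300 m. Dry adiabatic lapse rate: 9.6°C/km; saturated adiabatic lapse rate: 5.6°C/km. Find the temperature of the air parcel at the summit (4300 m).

1500 → 3000 m (dry, 9.6°C/km): ΔT = -9.6 × 1.5 = -14.4°C → T = 8.2°C
3000 → 4300 m (saturated, 5.6°C/km): ΔT = -5.6 × 1.3 = -7.28°C → T = 0.92°C

0.92°C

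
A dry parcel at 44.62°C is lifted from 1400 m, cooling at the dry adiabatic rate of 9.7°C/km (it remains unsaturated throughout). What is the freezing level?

6000 m

Height above start = (44.62 − 0) / 9.7 = 4.6 km
Altitude = 1400 m + 4600 m = 6000 m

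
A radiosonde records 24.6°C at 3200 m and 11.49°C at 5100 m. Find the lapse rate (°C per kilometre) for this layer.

Γ = −ΔT/Δz = (24.6 − 11.49) / (5100 − 3200) m
  = 13.11°C / 1.9 km = 6.9°C/km

6.9°C/km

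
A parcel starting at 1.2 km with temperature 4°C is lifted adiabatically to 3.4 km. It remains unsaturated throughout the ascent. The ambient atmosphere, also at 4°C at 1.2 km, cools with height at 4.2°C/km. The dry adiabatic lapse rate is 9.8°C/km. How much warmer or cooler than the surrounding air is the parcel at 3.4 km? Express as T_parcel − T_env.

Parcel:
  Dry to 3400 m: -9.8 × 2.2 km = -21.56°C, so T = -17.56°C.
Environment:
  Environment to 3400 m: -4.2 × 2.2 km = -9.24°C, so T = -5.24°C.
T_parcel − T_env = -17.56 − (-5.24) = -12.32°C

-12.32°C (parcel cooler than environment)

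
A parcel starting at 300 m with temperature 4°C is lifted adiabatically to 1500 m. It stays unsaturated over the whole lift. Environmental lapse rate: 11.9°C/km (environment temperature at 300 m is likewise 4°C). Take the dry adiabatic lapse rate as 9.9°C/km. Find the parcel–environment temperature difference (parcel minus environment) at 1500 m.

Parcel:
  300–1500 m, dry: Δz = 1.2 km ⇒ ΔT = -11.88°C; T = -7.88°C
Environment:
  300–1500 m, environment: Δz = 1.2 km ⇒ ΔT = -14.28°C; T = -10.28°C
T_parcel − T_env = -7.88 − (-10.28) = +2.4°C

+2.4°C (parcel warmer than environment)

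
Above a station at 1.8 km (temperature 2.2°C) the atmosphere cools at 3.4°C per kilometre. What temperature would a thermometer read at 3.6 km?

From 1800 m to 3600 m (environmental): cools by 3.4 × 1.8 = 6.12°C, giving -3.92°C.

-3.92°C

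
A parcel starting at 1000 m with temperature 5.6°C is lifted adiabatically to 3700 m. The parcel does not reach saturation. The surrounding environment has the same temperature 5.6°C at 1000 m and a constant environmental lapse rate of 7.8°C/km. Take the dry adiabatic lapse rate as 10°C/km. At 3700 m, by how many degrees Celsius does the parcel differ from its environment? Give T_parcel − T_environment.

-5.94°C (parcel cooler than environment)

Parcel:
  1000 → 3700 m (dry, 10°C/km): ΔT = -10 × 2.7 = -27°C → T = -21.4°C
Environment:
  1000 → 3700 m (environment, 7.8°C/km): ΔT = -7.8 × 2.7 = -21.06°C → T = -15.46°C
T_parcel − T_env = -21.4 − (-15.46) = -5.94°C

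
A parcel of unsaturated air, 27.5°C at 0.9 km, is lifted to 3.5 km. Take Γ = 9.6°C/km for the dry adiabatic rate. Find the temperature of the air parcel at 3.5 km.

2.54°C

Dry adiabatic to 3500 m: -9.6 × 2.6 km = -24.96°C, so T = 2.54°C.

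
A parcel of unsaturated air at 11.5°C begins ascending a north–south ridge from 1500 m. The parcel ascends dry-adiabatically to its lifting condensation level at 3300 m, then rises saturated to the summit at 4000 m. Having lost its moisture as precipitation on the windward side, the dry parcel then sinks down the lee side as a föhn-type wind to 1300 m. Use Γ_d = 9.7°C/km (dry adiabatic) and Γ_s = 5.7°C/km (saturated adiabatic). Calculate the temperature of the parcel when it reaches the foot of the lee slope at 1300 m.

1500 → 3300 m (dry, 9.7°C/km): ΔT = -9.7 × 1.8 = -17.46°C → T = -5.96°C
3300 → 4000 m (saturated, 5.7°C/km): ΔT = -5.7 × 0.7 = -3.99°C → T = -9.95°C
4000 → 1300 m (dry descent, 9.7°C/km): ΔT = +9.7 × 2.7 = +26.19°C → T = 16.24°C

16.24°C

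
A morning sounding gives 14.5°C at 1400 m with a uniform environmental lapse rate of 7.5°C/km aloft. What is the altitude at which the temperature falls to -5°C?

4000 m

Height above start = (14.5 − (-5)) / 7.5 = 2.6 km
Altitude = 1400 m + 2600 m = 4000 m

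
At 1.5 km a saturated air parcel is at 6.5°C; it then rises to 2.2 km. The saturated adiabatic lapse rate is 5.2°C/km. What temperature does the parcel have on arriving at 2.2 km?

2.86°C

1500 → 2200 m (saturated adiabatic, 5.2°C/km): ΔT = -5.2 × 0.7 = -3.64°C → T = 2.86°C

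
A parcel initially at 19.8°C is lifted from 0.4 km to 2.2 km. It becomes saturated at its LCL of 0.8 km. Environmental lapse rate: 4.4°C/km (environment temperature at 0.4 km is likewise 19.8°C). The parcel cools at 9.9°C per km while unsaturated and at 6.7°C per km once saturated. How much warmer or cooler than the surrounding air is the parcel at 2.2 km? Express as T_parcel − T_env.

Parcel:
  From 400 m to 800 m (dry): cools by 9.9 × 0.4 = 3.96°C, giving 15.84°C.
  From 800 m to 2200 m (saturated): cools by 6.7 × 1.4 = 9.38°C, giving 6.46°C.
Environment:
  From 400 m to 2200 m (environment): cools by 4.4 × 1.8 = 7.92°C, giving 11.88°C.
T_parcel − T_env = 6.46 − 11.88 = -5.42°C

-5.42°C (parcel cooler than environment)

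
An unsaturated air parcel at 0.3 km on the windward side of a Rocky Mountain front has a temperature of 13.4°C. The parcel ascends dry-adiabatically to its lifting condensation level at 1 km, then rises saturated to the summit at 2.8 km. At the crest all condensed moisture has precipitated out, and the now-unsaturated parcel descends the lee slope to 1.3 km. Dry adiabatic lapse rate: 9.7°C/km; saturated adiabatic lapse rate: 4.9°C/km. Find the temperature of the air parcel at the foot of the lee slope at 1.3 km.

From 300 m to 1000 m (dry): cools by 9.7 × 0.7 = 6.79°C, giving 6.61°C.
From 1000 m to 2800 m (saturated): cools by 4.9 × 1.8 = 8.82°C, giving -2.21°C.
From 2800 m to 1300 m (dry descent): warms by 9.7 × 1.5 = 14.55°C, giving 12.34°C.

12.34°C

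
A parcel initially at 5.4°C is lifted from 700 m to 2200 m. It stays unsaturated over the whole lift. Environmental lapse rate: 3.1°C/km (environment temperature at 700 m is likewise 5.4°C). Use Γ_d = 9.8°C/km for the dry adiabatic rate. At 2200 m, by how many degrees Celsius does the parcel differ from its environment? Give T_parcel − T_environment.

-10.05°C (parcel cooler than environment)

Parcel:
  Dry to 2200 m: -9.8 × 1.5 km = -14.7°C, so T = -9.3°C.
Environment:
  Environment to 2200 m: -3.1 × 1.5 km = -4.65°C, so T = 0.75°C.
T_parcel − T_env = -9.3 − 0.75 = -10.05°C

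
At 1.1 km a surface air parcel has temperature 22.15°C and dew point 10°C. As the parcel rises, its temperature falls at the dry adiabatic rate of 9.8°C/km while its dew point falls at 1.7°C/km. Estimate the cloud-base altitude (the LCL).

T and T_d converge at 9.8 − 1.7 = 8.1°C per km
Height above start = (22.15 − 10) / 8.1 = 1.5 km
LCL altitude = 1100 m + 1500 m = 2600 m

2.6 km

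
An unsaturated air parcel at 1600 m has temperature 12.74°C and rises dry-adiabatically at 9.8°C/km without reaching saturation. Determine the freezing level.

2900 m

Height above start = (12.74 − 0) / 9.8 = 1.3 km
Altitude = 1600 m + 1300 m = 2900 m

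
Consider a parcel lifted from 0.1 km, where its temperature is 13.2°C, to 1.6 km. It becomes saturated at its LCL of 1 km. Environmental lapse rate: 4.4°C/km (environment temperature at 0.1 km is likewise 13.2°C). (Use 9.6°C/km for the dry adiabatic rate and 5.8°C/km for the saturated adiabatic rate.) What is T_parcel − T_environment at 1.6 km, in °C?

-5.52°C (parcel cooler than environment)

Parcel:
  100–1000 m, dry: Δz = 0.9 km ⇒ ΔT = -8.64°C; T = 4.56°C
  1000–1600 m, saturated: Δz = 0.6 km ⇒ ΔT = -3.48°C; T = 1.08°C
Environment:
  100–1600 m, environment: Δz = 1.5 km ⇒ ΔT = -6.6°C; T = 6.6°C
T_parcel − T_env = 1.08 − 6.6 = -5.52°C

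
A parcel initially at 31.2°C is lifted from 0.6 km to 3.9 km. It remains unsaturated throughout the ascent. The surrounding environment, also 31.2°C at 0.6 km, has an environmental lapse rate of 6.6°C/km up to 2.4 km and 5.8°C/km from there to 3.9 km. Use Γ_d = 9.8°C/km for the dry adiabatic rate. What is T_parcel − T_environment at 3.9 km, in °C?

-11.76°C (parcel cooler than environment)

Parcel:
  From 600 m to 3900 m (dry): cools by 9.8 × 3.3 = 32.34°C, giving -1.14°C.
Environment:
  From 600 m to 2400 m (environment, lower layer): cools by 6.6 × 1.8 = 11.88°C, giving 19.32°C.
  From 2400 m to 3900 m (environment, upper layer): cools by 5.8 × 1.5 = 8.7°C, giving 10.62°C.
T_parcel − T_env = -1.14 − 10.62 = -11.76°C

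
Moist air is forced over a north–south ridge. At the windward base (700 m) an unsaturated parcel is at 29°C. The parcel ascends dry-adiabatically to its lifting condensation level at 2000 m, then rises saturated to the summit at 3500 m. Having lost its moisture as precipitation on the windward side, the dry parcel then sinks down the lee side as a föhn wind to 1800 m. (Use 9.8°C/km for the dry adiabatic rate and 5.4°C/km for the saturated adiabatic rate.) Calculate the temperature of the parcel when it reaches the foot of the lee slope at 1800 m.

24.82°C

Dry to 2000 m: -9.8 × 1.3 km = -12.74°C, so T = 16.26°C.
Saturated to 3500 m: -5.4 × 1.5 km = -8.1°C, so T = 8.16°C.
Dry descent to 1800 m: +9.8 × 1.7 km = +16.66°C, so T = 24.82°C.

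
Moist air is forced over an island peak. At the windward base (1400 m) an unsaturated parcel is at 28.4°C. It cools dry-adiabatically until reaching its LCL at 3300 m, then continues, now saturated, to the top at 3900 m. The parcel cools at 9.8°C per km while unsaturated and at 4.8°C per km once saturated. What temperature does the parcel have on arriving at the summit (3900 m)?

1400 → 3300 m (dry, 9.8°C/km): ΔT = -9.8 × 1.9 = -18.62°C → T = 9.78°C
3300 → 3900 m (saturated, 4.8°C/km): ΔT = -4.8 × 0.6 = -2.88°C → T = 6.9°C

6.9°C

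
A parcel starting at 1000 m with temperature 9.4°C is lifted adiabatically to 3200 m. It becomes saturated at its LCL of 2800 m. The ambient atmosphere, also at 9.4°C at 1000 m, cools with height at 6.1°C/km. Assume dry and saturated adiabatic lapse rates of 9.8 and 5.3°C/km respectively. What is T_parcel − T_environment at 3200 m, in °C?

-6.34°C (parcel cooler than environment)

Parcel:
  1000 → 2800 m (dry, 9.8°C/km): ΔT = -9.8 × 1.8 = -17.64°C → T = -8.24°C
  2800 → 3200 m (saturated, 5.3°C/km): ΔT = -5.3 × 0.4 = -2.12°C → T = -10.36°C
Environment:
  1000 → 3200 m (environment, 6.1°C/km): ΔT = -6.1 × 2.2 = -13.42°C → T = -4.02°C
T_parcel − T_env = -10.36 − (-4.02) = -6.34°C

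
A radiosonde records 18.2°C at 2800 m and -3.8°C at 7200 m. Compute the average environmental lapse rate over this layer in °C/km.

Γ = −ΔT/Δz = (18.2 − (-3.8)) / (7200 − 2800) m
  = 22°C / 4.4 km = 5°C/km

5°C/km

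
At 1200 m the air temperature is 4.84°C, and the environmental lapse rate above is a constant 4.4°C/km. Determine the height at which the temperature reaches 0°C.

Height above start = (4.84 − 0) / 4.4 = 1.1 km
Altitude = 1200 m + 1100 m = 2300 m

2300 m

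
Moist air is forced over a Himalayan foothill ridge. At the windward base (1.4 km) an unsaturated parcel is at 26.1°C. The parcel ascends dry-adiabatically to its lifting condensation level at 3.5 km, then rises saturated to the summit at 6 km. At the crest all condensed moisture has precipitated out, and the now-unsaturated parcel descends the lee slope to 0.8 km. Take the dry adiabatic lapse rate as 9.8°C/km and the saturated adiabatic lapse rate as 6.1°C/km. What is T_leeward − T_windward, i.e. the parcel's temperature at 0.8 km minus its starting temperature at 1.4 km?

Dry to 3500 m: -9.8 × 2.1 km = -20.58°C, so T = 5.52°C.
Saturated to 6000 m: -6.1 × 2.5 km = -15.25°C, so T = -9.73°C.
Dry descent to 800 m: +9.8 × 5.2 km = +50.96°C, so T = 41.23°C.
Net change vs windward start: 41.23 − 26.1 = +15.13°C

+15.13°C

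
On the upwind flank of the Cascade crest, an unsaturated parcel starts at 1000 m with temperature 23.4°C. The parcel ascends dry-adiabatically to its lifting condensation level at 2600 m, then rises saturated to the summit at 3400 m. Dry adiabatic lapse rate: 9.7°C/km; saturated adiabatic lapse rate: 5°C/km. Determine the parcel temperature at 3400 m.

3.88°C

1000–2600 m, dry: Δz = 1.6 km ⇒ ΔT = -15.52°C; T = 7.88°C
2600–3400 m, saturated: Δz = 0.8 km ⇒ ΔT = -4°C; T = 3.88°C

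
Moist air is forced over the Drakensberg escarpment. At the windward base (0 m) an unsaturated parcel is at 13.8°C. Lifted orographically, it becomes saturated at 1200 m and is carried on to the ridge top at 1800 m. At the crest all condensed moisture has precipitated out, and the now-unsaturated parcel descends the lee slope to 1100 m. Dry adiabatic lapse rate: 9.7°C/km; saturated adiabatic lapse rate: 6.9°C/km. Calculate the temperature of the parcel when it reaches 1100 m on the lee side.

4.81°C

From 0 m to 1200 m (dry): cools by 9.7 × 1.2 = 11.64°C, giving 2.16°C.
From 1200 m to 1800 m (saturated): cools by 6.9 × 0.6 = 4.14°C, giving -1.98°C.
From 1800 m to 1100 m (dry descent): warms by 9.7 × 0.7 = 6.79°C, giving 4.81°C.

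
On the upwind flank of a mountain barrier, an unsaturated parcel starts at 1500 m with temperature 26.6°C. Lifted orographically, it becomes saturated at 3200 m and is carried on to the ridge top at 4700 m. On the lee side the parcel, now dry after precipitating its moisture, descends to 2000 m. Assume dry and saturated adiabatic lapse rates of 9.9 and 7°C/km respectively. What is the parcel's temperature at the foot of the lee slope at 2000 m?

26°C

From 1500 m to 3200 m (dry): cools by 9.9 × 1.7 = 16.83°C, giving 9.77°C.
From 3200 m to 4700 m (saturated): cools by 7 × 1.5 = 10.5°C, giving -0.73°C.
From 4700 m to 2000 m (dry descent): warms by 9.9 × 2.7 = 26.73°C, giving 26°C.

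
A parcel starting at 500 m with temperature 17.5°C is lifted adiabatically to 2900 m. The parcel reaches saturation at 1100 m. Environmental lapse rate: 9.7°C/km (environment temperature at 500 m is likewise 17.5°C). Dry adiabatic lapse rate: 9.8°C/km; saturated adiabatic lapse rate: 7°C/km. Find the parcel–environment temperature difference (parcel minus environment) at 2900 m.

+4.8°C (parcel warmer than environment)

Parcel:
  From 500 m to 1100 m (dry): cools by 9.8 × 0.6 = 5.88°C, giving 11.62°C.
  From 1100 m to 2900 m (saturated): cools by 7 × 1.8 = 12.6°C, giving -0.98°C.
Environment:
  From 500 m to 2900 m (environment): cools by 9.7 × 2.4 = 23.28°C, giving -5.78°C.
T_parcel − T_env = -0.98 − (-5.78) = +4.8°C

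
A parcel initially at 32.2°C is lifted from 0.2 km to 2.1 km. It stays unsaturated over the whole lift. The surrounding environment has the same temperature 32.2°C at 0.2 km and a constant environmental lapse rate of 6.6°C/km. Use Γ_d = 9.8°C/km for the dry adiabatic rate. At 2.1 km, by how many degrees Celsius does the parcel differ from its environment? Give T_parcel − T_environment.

-6.08°C (parcel cooler than environment)

Parcel:
  Dry to 2100 m: -9.8 × 1.9 km = -18.62°C, so T = 13.58°C.
Environment:
  Environment to 2100 m: -6.6 × 1.9 km = -12.54°C, so T = 19.66°C.
T_parcel − T_env = 13.58 − 19.66 = -6.08°C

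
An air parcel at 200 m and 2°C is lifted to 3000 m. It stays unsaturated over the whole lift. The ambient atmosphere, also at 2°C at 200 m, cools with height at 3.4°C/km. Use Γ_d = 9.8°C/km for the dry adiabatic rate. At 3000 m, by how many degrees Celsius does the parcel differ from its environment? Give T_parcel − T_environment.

-17.92°C (parcel cooler than environment)

Parcel:
  From 200 m to 3000 m (dry): cools by 9.8 × 2.8 = 27.44°C, giving -25.44°C.
Environment:
  From 200 m to 3000 m (environment): cools by 3.4 × 2.8 = 9.52°C, giving -7.52°C.
T_parcel − T_env = -25.44 − (-7.52) = -17.92°C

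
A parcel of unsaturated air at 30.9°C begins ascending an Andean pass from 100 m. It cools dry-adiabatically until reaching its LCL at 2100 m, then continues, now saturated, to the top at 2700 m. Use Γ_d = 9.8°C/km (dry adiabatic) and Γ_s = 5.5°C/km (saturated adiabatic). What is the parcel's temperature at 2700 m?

8°C

100 → 2100 m (dry, 9.8°C/km): ΔT = -9.8 × 2 = -19.6°C → T = 11.3°C
2100 → 2700 m (saturated, 5.5°C/km): ΔT = -5.5 × 0.6 = -3.3°C → T = 8°C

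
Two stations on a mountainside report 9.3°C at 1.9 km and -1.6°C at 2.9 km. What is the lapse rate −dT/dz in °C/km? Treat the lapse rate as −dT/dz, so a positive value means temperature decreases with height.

Γ = −ΔT/Δz = (9.3 − (-1.6)) / (2900 − 1900) m
  = 10.9°C / 1 km = 10.9°C/km

10.9°C/km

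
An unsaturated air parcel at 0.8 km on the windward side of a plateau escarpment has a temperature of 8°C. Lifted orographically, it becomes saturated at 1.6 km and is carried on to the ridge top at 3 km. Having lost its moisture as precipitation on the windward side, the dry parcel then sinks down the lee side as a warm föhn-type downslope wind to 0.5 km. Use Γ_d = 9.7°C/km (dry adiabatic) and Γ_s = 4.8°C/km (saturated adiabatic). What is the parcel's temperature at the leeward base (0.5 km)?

17.77°C

Dry to 1600 m: -9.7 × 0.8 km = -7.76°C, so T = 0.24°C.
Saturated to 3000 m: -4.8 × 1.4 km = -6.72°C, so T = -6.48°C.
Dry descent to 500 m: +9.7 × 2.5 km = +24.25°C, so T = 17.77°C.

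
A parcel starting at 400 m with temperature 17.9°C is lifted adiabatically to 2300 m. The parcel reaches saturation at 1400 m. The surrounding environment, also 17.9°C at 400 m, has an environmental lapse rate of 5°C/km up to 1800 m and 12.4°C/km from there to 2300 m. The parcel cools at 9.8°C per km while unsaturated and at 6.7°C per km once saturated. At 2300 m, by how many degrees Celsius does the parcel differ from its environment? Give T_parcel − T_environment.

-2.63°C (parcel cooler than environment)

Parcel:
  From 400 m to 1400 m (dry): cools by 9.8 × 1 = 9.8°C, giving 8.1°C.
  From 1400 m to 2300 m (saturated): cools by 6.7 × 0.9 = 6.03°C, giving 2.07°C.
Environment:
  From 400 m to 1800 m (environment, lower layer): cools by 5 × 1.4 = 7°C, giving 10.9°C.
  From 1800 m to 2300 m (environment, upper layer): cools by 12.4 × 0.5 = 6.2°C, giving 4.7°C.
T_parcel − T_env = 2.07 − 4.7 = -2.63°C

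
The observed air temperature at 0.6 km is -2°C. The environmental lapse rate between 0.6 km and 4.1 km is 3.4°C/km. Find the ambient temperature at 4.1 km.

-13.9°C

600 → 4100 m (environmental, 3.4°C/km): ΔT = -3.4 × 3.5 = -11.9°C → T = -13.9°C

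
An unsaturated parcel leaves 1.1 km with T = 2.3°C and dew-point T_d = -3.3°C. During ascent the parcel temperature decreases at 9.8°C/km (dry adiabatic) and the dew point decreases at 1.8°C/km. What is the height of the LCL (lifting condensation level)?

1.8 km

T and T_d converge at 9.8 − 1.8 = 8°C per km
Height above start = (2.3 − (-3.3)) / 8 = 0.7 km
LCL altitude = 1100 m + 700 m = 1800 m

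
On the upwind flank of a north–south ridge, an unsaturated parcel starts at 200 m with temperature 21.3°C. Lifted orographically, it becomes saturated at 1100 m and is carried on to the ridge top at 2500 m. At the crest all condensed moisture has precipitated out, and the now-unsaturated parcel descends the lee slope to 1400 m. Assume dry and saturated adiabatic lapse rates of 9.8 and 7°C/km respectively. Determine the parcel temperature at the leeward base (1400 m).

13.46°C

From 200 m to 1100 m (dry): cools by 9.8 × 0.9 = 8.82°C, giving 12.48°C.
From 1100 m to 2500 m (saturated): cools by 7 × 1.4 = 9.8°C, giving 2.68°C.
From 2500 m to 1400 m (dry descent): warms by 9.8 × 1.1 = 10.78°C, giving 13.46°C.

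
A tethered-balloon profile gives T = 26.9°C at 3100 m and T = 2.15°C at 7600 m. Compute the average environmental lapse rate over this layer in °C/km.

5.5°C/km

Γ = −ΔT/Δz = (26.9 − 2.15) / (7600 − 3100) m
  = 24.75°C / 4.5 km = 5.5°C/km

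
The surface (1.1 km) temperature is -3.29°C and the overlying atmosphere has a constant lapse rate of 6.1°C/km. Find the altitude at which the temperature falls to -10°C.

2.2 km

Height above start = (-3.29 − (-10)) / 6.1 = 1.1 km
Altitude = 1100 m + 1100 m = 2200 m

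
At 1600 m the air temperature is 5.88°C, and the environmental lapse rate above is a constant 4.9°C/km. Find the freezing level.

Height above start = (5.88 − 0) / 4.9 = 1.2 km
Altitude = 1600 m + 1200 m = 2800 m

2800 m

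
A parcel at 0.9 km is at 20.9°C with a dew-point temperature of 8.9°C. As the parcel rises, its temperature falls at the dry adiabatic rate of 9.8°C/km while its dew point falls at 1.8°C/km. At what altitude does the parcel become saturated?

T and T_d converge at 9.8 − 1.8 = 8°C per km
Height above start = (20.9 − 8.9) / 8 = 1.5 km
LCL altitude = 900 m + 1500 m = 2400 m

2.4 km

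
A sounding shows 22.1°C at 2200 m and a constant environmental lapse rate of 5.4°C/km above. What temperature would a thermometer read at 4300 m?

10.76°C

From 2200 m to 4300 m (environmental): cools by 5.4 × 2.1 = 11.34°C, giving 10.76°C.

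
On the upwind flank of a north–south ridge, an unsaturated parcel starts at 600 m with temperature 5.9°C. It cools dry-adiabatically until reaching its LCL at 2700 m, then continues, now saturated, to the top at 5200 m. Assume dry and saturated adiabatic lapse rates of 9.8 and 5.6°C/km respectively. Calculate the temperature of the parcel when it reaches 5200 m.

-28.68°C

Dry to 2700 m: -9.8 × 2.1 km = -20.58°C, so T = -14.68°C.
Saturated to 5200 m: -5.6 × 2.5 km = -14°C, so T = -28.68°C.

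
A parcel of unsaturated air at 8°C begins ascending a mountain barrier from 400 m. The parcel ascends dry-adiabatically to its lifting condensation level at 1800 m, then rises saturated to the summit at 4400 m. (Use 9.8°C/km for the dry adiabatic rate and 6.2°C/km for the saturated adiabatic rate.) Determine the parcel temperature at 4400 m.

400 → 1800 m (dry, 9.8°C/km): ΔT = -9.8 × 1.4 = -13.72°C → T = -5.72°C
1800 → 4400 m (saturated, 6.2°C/km): ΔT = -6.2 × 2.6 = -16.12°C → T = -21.84°C

-21.84°C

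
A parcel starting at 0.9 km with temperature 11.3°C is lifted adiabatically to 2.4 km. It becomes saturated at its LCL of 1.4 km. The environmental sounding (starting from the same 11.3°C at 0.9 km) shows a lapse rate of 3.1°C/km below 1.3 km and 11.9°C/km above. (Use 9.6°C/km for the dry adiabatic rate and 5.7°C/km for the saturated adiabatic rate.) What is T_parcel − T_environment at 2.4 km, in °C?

Parcel:
  Dry to 1400 m: -9.6 × 0.5 km = -4.8°C, so T = 6.5°C.
  Saturated to 2400 m: -5.7 × 1 km = -5.7°C, so T = 0.8°C.
Environment:
  Environment, lower layer to 1300 m: -3.1 × 0.4 km = -1.24°C, so T = 10.06°C.
  Environment, upper layer to 2400 m: -11.9 × 1.1 km = -13.09°C, so T = -3.03°C.
T_parcel − T_env = 0.8 − (-3.03) = +3.83°C

+3.83°C (parcel warmer than environment)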